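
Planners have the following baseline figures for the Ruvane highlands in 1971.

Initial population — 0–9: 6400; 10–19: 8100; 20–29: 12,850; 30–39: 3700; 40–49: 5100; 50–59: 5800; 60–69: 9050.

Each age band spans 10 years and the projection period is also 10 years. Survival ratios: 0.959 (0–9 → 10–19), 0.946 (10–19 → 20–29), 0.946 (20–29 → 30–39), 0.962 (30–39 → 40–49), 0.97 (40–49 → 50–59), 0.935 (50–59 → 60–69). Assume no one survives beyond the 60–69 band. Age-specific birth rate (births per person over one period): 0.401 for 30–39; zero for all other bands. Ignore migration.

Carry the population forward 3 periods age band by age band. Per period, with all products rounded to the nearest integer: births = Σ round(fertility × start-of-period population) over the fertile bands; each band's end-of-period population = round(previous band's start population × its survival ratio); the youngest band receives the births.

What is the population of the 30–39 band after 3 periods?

After projecting period 1:
Births: 3700 × 0.401 = 1484
10–19: 6400 × 0.959 = 6138
20–29: 8100 × 0.946 = 7663
30–39: 12850 × 0.946 = 12156
40–49: 3700 × 0.962 = 3559
50–59: 5100 × 0.97 = 4947
60–69: 5800 × 0.935 = 5423
→ [1484, 6138, 7663, 12156, 3559, 4947, 5423]
After projecting period 2:
Births: 12156 × 0.401 = 4875
10–19: 1484 × 0.959 = 1423
20–29: 6138 × 0.946 = 5807
30–39: 7663 × 0.946 = 7249
40–49: 12156 × 0.962 = 11694
50–59: 3559 × 0.97 = 3452
60–69: 4947 × 0.935 = 4625
→ [4875, 1423, 5807, 7249, 11694, 3452, 4625]
After projecting period 3:
Births: 7249 × 0.401 = 2907
10–19: 4875 × 0.959 = 4675
20–29: 1423 × 0.946 = 1346
30–39: 5807 × 0.946 = 5493
40–49: 7249 × 0.962 = 6974
50–59: 11694 × 0.97 = 11343
60–69: 3452 × 0.935 = 3228
→ [2907, 4675, 1346, 5493, 6974, 11343, 3228]

5493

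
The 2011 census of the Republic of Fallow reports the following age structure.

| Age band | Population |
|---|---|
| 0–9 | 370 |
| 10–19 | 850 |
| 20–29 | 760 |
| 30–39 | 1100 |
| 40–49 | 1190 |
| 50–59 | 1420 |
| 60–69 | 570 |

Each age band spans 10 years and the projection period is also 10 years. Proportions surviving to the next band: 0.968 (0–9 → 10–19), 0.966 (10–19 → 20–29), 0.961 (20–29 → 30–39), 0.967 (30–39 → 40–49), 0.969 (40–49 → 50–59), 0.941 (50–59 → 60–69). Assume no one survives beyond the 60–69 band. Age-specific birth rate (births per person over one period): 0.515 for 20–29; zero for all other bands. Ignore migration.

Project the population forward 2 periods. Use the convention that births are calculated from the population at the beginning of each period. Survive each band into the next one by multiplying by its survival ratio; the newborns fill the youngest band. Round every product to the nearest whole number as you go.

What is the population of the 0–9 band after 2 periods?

Period 1:
Births: 760 × 0.515 = 391
10–19: 370 × 0.968 = 358
20–29: 850 × 0.966 = 821
30–39: 760 × 0.961 = 730
40–49: 1100 × 0.967 = 1064
50–59: 1190 × 0.969 = 1153
60–69: 1420 × 0.941 = 1336
Giving 391 / 358 / 821 / 730 / 1064 / 1153 / 1336.
Period 2:
Births: 821 × 0.515 = 423
10–19: 391 × 0.968 = 378
20–29: 358 × 0.966 = 346
30–39: 821 × 0.961 = 789
40–49: 730 × 0.967 = 706
50–59: 1064 × 0.969 = 1031
60–69: 1153 × 0.941 = 1085
Giving 423 / 378 / 346 / 789 / 706 / 1031 / 1085.

423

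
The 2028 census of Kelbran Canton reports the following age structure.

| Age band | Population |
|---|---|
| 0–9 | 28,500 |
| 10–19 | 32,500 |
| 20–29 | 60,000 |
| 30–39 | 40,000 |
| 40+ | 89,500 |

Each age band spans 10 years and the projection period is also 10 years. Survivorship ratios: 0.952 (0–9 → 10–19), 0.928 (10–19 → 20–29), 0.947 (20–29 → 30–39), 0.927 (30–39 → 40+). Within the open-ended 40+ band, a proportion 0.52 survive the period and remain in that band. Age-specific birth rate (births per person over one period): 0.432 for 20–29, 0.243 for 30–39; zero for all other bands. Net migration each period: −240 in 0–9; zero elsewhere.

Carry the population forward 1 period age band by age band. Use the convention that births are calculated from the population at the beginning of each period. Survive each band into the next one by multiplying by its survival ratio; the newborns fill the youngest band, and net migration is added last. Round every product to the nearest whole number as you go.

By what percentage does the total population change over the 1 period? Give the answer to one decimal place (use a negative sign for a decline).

-6.9

After projecting period 1:
Births: 60000 × 0.432 = 25920 ; 40000 × 0.243 = 9720 → 35640
10–19: 28500 × 0.952 = 27132
20–29: 32500 × 0.928 = 30160
30–39: 60000 × 0.947 = 56820
40+: 40000 × 0.927 + 89500 × 0.52 = 37080 + 46540 = 83620
Net migration: 0–9 − 240 → 35400
End of period: [35400, 27132, 30160, 56820, 83620]
Total: 250500 → 233132; change = -17368; percentage change = -6.9%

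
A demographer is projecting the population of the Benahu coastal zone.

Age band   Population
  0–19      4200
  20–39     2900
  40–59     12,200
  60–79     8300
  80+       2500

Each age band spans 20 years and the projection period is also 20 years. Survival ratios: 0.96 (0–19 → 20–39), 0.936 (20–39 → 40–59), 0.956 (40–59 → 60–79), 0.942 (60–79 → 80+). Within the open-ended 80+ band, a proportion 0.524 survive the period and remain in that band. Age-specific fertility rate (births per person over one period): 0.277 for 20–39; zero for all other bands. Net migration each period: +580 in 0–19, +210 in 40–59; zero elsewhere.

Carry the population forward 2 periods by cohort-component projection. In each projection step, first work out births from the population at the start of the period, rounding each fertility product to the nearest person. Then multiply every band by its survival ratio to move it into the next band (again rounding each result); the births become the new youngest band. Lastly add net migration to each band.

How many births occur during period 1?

803

(Groups numbered youngest = 1 to oldest = 5.)
[period 1]
Births: 2900 × 0.277 = 803
Group 2: 4200 × 0.96 = 4032
Group 3: 2900 × 0.936 = 2714
Group 4: 12200 × 0.956 = 11663
Group 5: 8300 × 0.942 + 2500 × 0.524 = 7819 + 1310 = 9129
Net migration: Group 1 + 580 → 1383; Group 3 + 210 → 2924
End of period: [1383, 4032, 2924, 11663, 9129]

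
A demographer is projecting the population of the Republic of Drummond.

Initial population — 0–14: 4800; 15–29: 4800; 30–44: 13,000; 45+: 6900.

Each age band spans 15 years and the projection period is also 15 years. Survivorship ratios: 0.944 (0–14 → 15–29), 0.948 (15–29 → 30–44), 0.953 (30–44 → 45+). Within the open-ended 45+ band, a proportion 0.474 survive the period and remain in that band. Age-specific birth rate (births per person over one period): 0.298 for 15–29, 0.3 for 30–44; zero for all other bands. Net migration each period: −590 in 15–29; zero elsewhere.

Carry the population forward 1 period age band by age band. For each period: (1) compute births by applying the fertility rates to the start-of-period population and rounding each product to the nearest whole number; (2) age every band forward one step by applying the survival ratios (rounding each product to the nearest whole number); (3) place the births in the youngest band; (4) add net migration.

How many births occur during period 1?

Period 1.
Births: 4800 × 0.298 = 1430, 13000 × 0.3 = 3900 — total 5330
15–29: 4800 × 0.944 = 4531
30–44: 4800 × 0.948 = 4550
45+: 13000 × 0.953 + 6900 × 0.474 = 12389 + 3271 = 15660
Net migration: 15–29 − 590 → 3941
→ [5330, 3941, 4550, 15660]

5330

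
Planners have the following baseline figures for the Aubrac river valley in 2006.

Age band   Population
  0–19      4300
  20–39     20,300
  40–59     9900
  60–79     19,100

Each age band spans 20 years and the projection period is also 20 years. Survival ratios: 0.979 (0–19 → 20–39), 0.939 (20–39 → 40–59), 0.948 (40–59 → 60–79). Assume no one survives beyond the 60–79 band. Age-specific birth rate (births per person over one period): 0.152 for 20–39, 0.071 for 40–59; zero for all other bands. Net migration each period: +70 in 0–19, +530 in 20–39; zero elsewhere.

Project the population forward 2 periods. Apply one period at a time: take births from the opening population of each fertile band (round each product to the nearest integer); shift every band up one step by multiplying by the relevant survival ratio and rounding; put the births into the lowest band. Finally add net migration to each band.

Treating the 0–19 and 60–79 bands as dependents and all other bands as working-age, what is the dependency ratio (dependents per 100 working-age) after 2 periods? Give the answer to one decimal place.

Let group 1 be 0–19 through group 4 = 60–79.
Period 1:
Births: 20300 × 0.152 = 3086 ; 9900 × 0.071 = 703 — total 3789
Group 2: 4300 × 0.979 = 4210
Group 3: 20300 × 0.939 = 19062
Group 4: 9900 × 0.948 = 9385
Net migration: Group 1 + 70 → 3859; Group 2 + 530 → 4740
→ [3859, 4740, 19062, 9385]
Period 2:
Births: 4740 × 0.152 = 720 ; 19062 × 0.071 = 1353 — total 2073
Group 2: 3859 × 0.979 = 3778
Group 3: 4740 × 0.939 = 4451
Group 4: 19062 × 0.948 = 18071
Net migration: Group 1 + 70 → 2143; Group 2 + 530 → 4308
→ [2143, 4308, 4451, 18071]
Dependents (band 0–19 + band 60–79) = 2143 + 18071 = 20214; working-age = 8759; ratio = 20214/8759 × 100 = 230.8

230.8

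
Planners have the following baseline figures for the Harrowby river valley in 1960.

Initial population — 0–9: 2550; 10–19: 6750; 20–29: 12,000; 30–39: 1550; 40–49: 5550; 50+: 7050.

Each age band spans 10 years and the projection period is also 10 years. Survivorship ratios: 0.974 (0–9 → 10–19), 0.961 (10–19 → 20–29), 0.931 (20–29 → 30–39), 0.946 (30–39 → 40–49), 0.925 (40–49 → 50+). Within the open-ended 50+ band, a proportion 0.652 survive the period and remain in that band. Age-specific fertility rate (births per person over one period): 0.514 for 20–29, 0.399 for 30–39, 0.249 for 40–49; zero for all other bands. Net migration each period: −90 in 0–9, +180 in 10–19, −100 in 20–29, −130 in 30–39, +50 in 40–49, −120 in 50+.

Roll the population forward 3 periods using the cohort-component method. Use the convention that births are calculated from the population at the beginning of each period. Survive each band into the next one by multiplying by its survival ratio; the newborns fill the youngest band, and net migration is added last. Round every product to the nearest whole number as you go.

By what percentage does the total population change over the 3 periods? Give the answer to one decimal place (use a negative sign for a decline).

23.9

Period 1.
Births: 12000 × 0.514 = 6168, 1550 × 0.399 = 618, 5550 × 0.249 = 1382 — total 8168
10–19: 2550 × 0.974 = 2484
20–29: 6750 × 0.961 = 6487
30–39: 12000 × 0.931 = 11172
40–49: 1550 × 0.946 = 1466
50+: 5550 × 0.925 + 7050 × 0.652 = 5134 + 4597 = 9731
Net migration: 0–9 − 90 → 8078; 10–19 + 180 → 2664; 20–29 − 100 → 6387; 30–39 − 130 → 11042; 40–49 + 50 → 1516; 50+ − 120 → 9611
→ [8078, 2664, 6387, 11042, 1516, 9611]
Period 2.
Births: 6387 × 0.514 = 3283, 11042 × 0.399 = 4406, 1516 × 0.249 = 377 — total 8066
10–19: 8078 × 0.974 = 7868
20–29: 2664 × 0.961 = 2560
30–39: 6387 × 0.931 = 5946
40–49: 11042 × 0.946 = 10446
50+: 1516 × 0.925 + 9611 × 0.652 = 1402 + 6266 = 7668
Net migration: 0–9 − 90 → 7976; 10–19 + 180 → 8048; 20–29 − 100 → 2460; 30–39 − 130 → 5816; 40–49 + 50 → 10496; 50+ − 120 → 7548
→ [7976, 8048, 2460, 5816, 10496, 7548]
Period 3.
Births: 2460 × 0.514 = 1264, 5816 × 0.399 = 2321, 10496 × 0.249 = 2614 — total 6199
10–19: 7976 × 0.974 = 7769
20–29: 8048 × 0.961 = 7734
30–39: 2460 × 0.931 = 2290
40–49: 5816 × 0.946 = 5502
50+: 10496 × 0.925 + 7548 × 0.652 = 9709 + 4921 = 14630
Net migration: 0–9 − 90 → 6109; 10–19 + 180 → 7949; 20–29 − 100 → 7634; 30–39 − 130 → 2160; 40–49 + 50 → 5552; 50+ − 120 → 14510
→ [6109, 7949, 7634, 2160, 5552, 14510]
Total: 35450 → 43914; change = 8464; percentage change = 23.9%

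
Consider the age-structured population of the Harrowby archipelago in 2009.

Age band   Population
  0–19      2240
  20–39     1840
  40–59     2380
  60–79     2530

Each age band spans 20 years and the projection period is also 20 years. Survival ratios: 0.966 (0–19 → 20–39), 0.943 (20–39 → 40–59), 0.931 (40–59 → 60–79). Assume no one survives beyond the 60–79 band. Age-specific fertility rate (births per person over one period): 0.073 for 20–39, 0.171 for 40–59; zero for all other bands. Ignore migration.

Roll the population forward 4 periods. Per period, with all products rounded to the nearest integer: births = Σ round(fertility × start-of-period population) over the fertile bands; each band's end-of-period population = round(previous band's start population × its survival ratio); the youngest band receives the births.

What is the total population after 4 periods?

1364

Let group 1 be 0–19 through group 4 = 60–79.
[period 1]
Births: 1840 × 0.073 = 134, 2380 × 0.171 = 407 ⇒ total 541
Group 2: 2240 × 0.966 = 2164
Group 3: 1840 × 0.943 = 1735
Group 4: 2380 × 0.931 = 2216
Population now: 0–19=541, 20–39=2164, 40–59=1735, 60–79=2216
[period 2]
Births: 2164 × 0.073 = 158, 1735 × 0.171 = 297 ⇒ total 455
Group 2: 541 × 0.966 = 523
Group 3: 2164 × 0.943 = 2041
Group 4: 1735 × 0.931 = 1615
Population now: 0–19=455, 20–39=523, 40–59=2041, 60–79=1615
[period 3]
Births: 523 × 0.073 = 38, 2041 × 0.171 = 349 ⇒ total 387
Group 2: 455 × 0.966 = 440
Group 3: 523 × 0.943 = 493
Group 4: 2041 × 0.931 = 1900
Population now: 0–19=387, 20–39=440, 40–59=493, 60–79=1900
[period 4]
Births: 440 × 0.073 = 32, 493 × 0.171 = 84 ⇒ total 116
Group 2: 387 × 0.966 = 374
Group 3: 440 × 0.943 = 415
Group 4: 493 × 0.931 = 459
Population now: 0–19=116, 20–39=374, 40–59=415, 60–79=459
Total after period 4: 116 + 374 + 415 + 459 = 1364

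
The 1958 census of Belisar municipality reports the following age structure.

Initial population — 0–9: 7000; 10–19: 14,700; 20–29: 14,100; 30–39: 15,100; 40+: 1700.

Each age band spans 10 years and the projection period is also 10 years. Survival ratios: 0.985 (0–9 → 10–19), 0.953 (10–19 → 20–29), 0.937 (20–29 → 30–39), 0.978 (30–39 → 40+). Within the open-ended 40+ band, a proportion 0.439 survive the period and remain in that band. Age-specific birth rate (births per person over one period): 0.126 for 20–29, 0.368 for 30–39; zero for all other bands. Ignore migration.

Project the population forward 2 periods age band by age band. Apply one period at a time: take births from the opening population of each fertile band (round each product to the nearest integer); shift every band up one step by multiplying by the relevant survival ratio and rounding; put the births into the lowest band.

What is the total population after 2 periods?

Numbering the bands 1..5 from youngest to oldest:
[period 1]
Births: 14100 × 0.126 = 1777  |  15100 × 0.368 = 5557 — total 7334
Band 2: 7000 × 0.985 = 6895
Band 3: 14700 × 0.953 = 14009
Band 4: 14100 × 0.937 = 13212
Band 5: 15100 × 0.978 + 1700 × 0.439 = 14768 + 746 = 15514
End of period: [7334, 6895, 14009, 13212, 15514]
[period 2]
Births: 14009 × 0.126 = 1765  |  13212 × 0.368 = 4862 — total 6627
Band 2: 7334 × 0.985 = 7224
Band 3: 6895 × 0.953 = 6571
Band 4: 14009 × 0.937 = 13126
Band 5: 13212 × 0.978 + 15514 × 0.439 = 12921 + 6811 = 19732
End of period: [6627, 7224, 6571, 13126, 19732]
Total after period 2: 6627 + 7224 + 6571 + 13126 + 19732 = 53280

53280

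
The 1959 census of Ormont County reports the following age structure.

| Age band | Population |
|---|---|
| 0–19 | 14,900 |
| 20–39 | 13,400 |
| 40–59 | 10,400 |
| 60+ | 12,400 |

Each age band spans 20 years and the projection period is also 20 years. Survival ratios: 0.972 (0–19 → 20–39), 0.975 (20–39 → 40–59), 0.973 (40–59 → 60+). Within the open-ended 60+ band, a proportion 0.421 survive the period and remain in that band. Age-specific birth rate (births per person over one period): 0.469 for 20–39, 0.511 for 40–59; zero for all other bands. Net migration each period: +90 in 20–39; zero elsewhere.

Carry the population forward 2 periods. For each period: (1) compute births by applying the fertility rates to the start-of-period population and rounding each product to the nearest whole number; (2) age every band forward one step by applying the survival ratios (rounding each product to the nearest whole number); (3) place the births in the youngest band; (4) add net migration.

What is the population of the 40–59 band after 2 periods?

(Bands numbered youngest = 1 to oldest = 4.)
— Period 1 —
Births: 13400 × 0.469 = 6285 ; 10400 × 0.511 = 5314 ⇒ total 11599
Band 2: 14900 × 0.972 = 14483
Band 3: 13400 × 0.975 = 13065
Band 4: 10400 × 0.973 + 12400 × 0.421 = 10119 + 5220 = 15339
Net migration: Band 2 + 90 → 14573
End of period: [11599, 14573, 13065, 15339]
— Period 2 —
Births: 14573 × 0.469 = 6835 ; 13065 × 0.511 = 6676 ⇒ total 13511
Band 2: 11599 × 0.972 = 11274
Band 3: 14573 × 0.975 = 14209
Band 4: 13065 × 0.973 + 15339 × 0.421 = 12712 + 6458 = 19170
Net migration: Band 2 + 90 → 11364
End of period: [13511, 11364, 14209, 19170]

14209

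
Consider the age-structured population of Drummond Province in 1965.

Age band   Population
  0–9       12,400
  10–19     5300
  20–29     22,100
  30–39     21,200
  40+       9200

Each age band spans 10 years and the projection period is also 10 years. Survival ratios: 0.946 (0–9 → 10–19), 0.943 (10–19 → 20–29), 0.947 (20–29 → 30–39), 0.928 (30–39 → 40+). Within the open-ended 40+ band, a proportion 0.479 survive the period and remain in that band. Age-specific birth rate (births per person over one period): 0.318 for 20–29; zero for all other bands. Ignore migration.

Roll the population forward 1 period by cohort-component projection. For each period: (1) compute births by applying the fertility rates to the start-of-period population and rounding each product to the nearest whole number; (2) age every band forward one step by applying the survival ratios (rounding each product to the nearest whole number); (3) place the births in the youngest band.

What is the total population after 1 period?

(Bands numbered youngest = 1 to oldest = 5.)
After projecting period 1:
Births: 22100 × 0.318 = 7028
Band 2: 12400 × 0.946 = 11730
Band 3: 5300 × 0.943 = 4998
Band 4: 22100 × 0.947 = 20929
Band 5: 21200 × 0.928 + 9200 × 0.479 = 19674 + 4407 = 24081
End of period: [7028, 11730, 4998, 20929, 24081]
Total after period 1: 7028 + 11730 + 4998 + 20929 + 24081 = 68766

68766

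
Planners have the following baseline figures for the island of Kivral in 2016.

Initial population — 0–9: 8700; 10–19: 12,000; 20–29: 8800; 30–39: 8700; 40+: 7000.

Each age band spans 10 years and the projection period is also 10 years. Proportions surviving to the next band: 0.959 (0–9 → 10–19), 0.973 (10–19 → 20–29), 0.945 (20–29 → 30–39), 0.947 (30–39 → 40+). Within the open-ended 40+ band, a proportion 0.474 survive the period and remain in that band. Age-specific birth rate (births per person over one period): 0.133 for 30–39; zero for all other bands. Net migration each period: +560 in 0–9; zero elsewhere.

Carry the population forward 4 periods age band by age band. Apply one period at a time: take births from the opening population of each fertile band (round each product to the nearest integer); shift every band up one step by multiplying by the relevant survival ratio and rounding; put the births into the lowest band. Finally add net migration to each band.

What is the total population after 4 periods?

21813

[period 1]
Births: 8700 × 0.133 = 1157
10–19: 8700 × 0.959 = 8343
20–29: 12000 × 0.973 = 11676
30–39: 8800 × 0.945 = 8316
40+: 8700 × 0.947 + 7000 × 0.474 = 8239 + 3318 = 11557
Net migration: 0–9 + 560 → 1717
End of period: [1717, 8343, 11676, 8316, 11557]
[period 2]
Births: 8316 × 0.133 = 1106
10–19: 1717 × 0.959 = 1647
20–29: 8343 × 0.973 = 8118
30–39: 11676 × 0.945 = 11034
40+: 8316 × 0.947 + 11557 × 0.474 = 7875 + 5478 = 13353
Net migration: 0–9 + 560 → 1666
End of period: [1666, 1647, 8118, 11034, 13353]
[period 3]
Births: 11034 × 0.133 = 1468
10–19: 1666 × 0.959 = 1598
20–29: 1647 × 0.973 = 1603
30–39: 8118 × 0.945 = 7672
40+: 11034 × 0.947 + 13353 × 0.474 = 10449 + 6329 = 16778
Net migration: 0–9 + 560 → 2028
End of period: [2028, 1598, 1603, 7672, 16778]
[period 4]
Births: 7672 × 0.133 = 1020
10–19: 2028 × 0.959 = 1945
20–29: 1598 × 0.973 = 1555
30–39: 1603 × 0.945 = 1515
40+: 7672 × 0.947 + 16778 × 0.474 = 7265 + 7953 = 15218
Net migration: 0–9 + 560 → 1580
End of period: [1580, 1945, 1555, 1515, 15218]
Total after period 4: 1580 + 1945 + 1555 + 1515 + 15218 = 21813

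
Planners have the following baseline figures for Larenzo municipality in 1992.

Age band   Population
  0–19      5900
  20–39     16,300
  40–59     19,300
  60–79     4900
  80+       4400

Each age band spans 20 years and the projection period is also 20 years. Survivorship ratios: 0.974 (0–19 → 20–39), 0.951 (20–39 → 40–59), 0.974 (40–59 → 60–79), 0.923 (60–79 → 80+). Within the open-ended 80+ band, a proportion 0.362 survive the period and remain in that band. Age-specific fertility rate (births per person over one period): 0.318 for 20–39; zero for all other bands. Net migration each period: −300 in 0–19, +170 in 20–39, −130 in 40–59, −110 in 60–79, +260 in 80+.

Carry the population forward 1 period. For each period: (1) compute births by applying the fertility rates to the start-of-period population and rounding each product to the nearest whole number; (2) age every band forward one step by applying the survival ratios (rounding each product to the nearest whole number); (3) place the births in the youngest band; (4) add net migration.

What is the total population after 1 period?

51235

[period 1]
Births: 16300 × 0.318 = 5183
20–39: 5900 × 0.974 = 5747
40–59: 16300 × 0.951 = 15501
60–79: 19300 × 0.974 = 18798
80+: 4900 × 0.923 + 4400 × 0.362 = 4523 + 1593 = 6116
Net migration: 0–19 − 300 → 4883; 20–39 + 170 → 5917; 40–59 − 130 → 15371; 60–79 − 110 → 18688; 80+ + 260 → 6376
End of period: [4883, 5917, 15371, 18688, 6376]
Total after period 1: 4883 + 5917 + 15371 + 18688 + 6376 = 51235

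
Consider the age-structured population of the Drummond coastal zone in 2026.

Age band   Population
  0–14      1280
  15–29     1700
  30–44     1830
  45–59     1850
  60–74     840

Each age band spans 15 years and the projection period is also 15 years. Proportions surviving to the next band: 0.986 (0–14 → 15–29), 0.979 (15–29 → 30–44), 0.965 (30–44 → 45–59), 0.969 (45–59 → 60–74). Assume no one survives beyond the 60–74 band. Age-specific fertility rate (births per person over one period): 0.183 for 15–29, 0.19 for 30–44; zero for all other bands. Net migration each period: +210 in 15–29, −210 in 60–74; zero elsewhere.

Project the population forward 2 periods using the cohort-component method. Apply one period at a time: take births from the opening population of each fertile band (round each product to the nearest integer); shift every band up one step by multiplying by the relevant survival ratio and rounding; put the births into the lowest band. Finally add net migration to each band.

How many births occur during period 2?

585

(Bands numbered youngest = 1 to oldest = 5.)
Period 1:
Births: 1700 × 0.183 = 311 ; 1830 × 0.19 = 348 → 659
Band 2: 1280 × 0.986 = 1262
Band 3: 1700 × 0.979 = 1664
Band 4: 1830 × 0.965 = 1766
Band 5: 1850 × 0.969 = 1793
Net migration: Band 2 + 210 → 1472; Band 5 − 210 → 1583
End of period: [659, 1472, 1664, 1766, 1583]
Period 2:
Births: 1472 × 0.183 = 269 ; 1664 × 0.19 = 316 → 585
Band 2: 659 × 0.986 = 650
Band 3: 1472 × 0.979 = 1441
Band 4: 1664 × 0.965 = 1606
Band 5: 1766 × 0.969 = 1711
Net migration: Band 2 + 210 → 860; Band 5 − 210 → 1501
End of period: [585, 860, 1441, 1606, 1501]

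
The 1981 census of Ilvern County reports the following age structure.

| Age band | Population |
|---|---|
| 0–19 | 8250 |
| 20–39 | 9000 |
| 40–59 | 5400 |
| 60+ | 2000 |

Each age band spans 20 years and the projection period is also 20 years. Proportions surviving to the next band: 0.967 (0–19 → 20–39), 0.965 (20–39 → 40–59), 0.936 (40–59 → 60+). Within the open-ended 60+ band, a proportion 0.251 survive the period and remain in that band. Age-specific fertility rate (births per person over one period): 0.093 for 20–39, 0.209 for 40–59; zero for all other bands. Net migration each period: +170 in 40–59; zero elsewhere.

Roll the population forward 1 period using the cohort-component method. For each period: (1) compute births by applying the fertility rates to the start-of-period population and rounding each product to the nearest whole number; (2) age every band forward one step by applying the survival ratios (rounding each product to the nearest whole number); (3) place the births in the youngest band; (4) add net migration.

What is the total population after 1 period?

24355

Period 1.
Births: 9000 * 0.093 = 837, 5400 * 0.209 = 1129 ⇒ total 1966
20–39: 8250 * 0.967 = 7978
40–59: 9000 * 0.965 = 8685
60+: 5400 * 0.936 + 2000 * 0.251 = 5054 + 502 = 5556
Net migration: 40–59 + 170 → 8855
Population now: 0–19=1966, 20–39=7978, 40–59=8855, 60+=5556
Total after period 1: 1966 + 7978 + 8855 + 5556 = 24355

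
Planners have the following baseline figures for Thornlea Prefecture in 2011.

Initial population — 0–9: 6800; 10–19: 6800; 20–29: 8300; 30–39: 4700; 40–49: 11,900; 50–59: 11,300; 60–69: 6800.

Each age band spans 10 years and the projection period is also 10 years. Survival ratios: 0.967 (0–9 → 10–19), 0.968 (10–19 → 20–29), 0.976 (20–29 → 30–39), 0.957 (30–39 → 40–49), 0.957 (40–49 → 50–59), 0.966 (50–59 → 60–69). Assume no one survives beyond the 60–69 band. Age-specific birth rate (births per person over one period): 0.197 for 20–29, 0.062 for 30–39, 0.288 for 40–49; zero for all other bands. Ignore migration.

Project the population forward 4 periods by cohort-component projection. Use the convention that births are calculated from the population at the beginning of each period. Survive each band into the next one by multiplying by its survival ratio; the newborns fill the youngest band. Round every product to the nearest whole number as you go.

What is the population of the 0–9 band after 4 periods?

(Groups numbered youngest = 1 to oldest = 7.)
Period 1.
Births: 8300 × 0.197 = 1635, 4700 × 0.062 = 291, 11900 × 0.288 = 3427 — total 5353
Group 2: 6800 × 0.967 = 6576
Group 3: 6800 × 0.968 = 6582
Group 4: 8300 × 0.976 = 8101
Group 5: 4700 × 0.957 = 4498
Group 6: 11900 × 0.957 = 11388
Group 7: 11300 × 0.966 = 10916
Population now: 0–9=5353, 10–19=6576, 20–29=6582, 30–39=8101, 40–49=4498, 50–59=11388, 60–69=10916
Period 2.
Births: 6582 × 0.197 = 1297, 8101 × 0.062 = 502, 4498 × 0.288 = 1295 — total 3094
Group 2: 5353 × 0.967 = 5176
Group 3: 6576 × 0.968 = 6366
Group 4: 6582 × 0.976 = 6424
Group 5: 8101 × 0.957 = 7753
Group 6: 4498 × 0.957 = 4305
Group 7: 11388 × 0.966 = 11001
Population now: 0–9=3094, 10–19=5176, 20–29=6366, 30–39=6424, 40–49=7753, 50–59=4305, 60–69=11001
Period 3.
Births: 6366 × 0.197 = 1254, 6424 × 0.062 = 398, 7753 × 0.288 = 2233 — total 3885
Group 2: 3094 × 0.967 = 2992
Group 3: 5176 × 0.968 = 5010
Group 4: 6366 × 0.976 = 6213
Group 5: 6424 × 0.957 = 6148
Group 6: 7753 × 0.957 = 7420
Group 7: 4305 × 0.966 = 4159
Population now: 0–9=3885, 10–19=2992, 20–29=5010, 30–39=6213, 40–49=6148, 50–59=7420, 60–69=4159
Period 4.
Births: 5010 × 0.197 = 987, 6213 × 0.062 = 385, 6148 × 0.288 = 1771 — total 3143
Group 2: 3885 × 0.967 = 3757
Group 3: 2992 × 0.968 = 2896
Group 4: 5010 × 0.976 = 4890
Group 5: 6213 × 0.957 = 5946
Group 6: 6148 × 0.957 = 5884
Group 7: 7420 × 0.966 = 7168
Population now: 0–9=3143, 10–19=3757, 20–29=2896, 30–39=4890, 40–49=5946, 50–59=5884, 60–69=7168

3143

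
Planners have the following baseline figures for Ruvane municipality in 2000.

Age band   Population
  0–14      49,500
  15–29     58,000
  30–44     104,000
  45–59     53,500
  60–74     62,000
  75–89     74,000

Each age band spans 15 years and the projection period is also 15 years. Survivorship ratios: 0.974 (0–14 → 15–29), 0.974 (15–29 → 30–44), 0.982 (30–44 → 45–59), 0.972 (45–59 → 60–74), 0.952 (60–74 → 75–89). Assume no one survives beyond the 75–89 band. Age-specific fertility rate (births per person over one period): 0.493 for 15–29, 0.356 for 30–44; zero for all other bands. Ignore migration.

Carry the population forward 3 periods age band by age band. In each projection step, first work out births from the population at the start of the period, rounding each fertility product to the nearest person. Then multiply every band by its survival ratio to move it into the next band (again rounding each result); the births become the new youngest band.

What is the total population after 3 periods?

After projecting period 1:
Births: 58000 × 0.493 = 28594 ; 104000 × 0.356 = 37024 → total 65618
15–29: 49500 × 0.974 = 48213
30–44: 58000 × 0.974 = 56492
45–59: 104000 × 0.982 = 102128
60–74: 53500 × 0.972 = 52002
75–89: 62000 × 0.952 = 59024
Giving 65618 / 48213 / 56492 / 102128 / 52002 / 59024.
After projecting period 2:
Births: 48213 × 0.493 = 23769 ; 56492 × 0.356 = 20111 → total 43880
15–29: 65618 × 0.974 = 63912
30–44: 48213 × 0.974 = 46959
45–59: 56492 × 0.982 = 55475
60–74: 102128 × 0.972 = 99268
75–89: 52002 × 0.952 = 49506
Giving 43880 / 63912 / 46959 / 55475 / 99268 / 49506.
After projecting period 3:
Births: 63912 × 0.493 = 31509 ; 46959 × 0.356 = 16717 → total 48226
15–29: 43880 × 0.974 = 42739
30–44: 63912 × 0.974 = 62250
45–59: 46959 × 0.982 = 46114
60–74: 55475 × 0.972 = 53922
75–89: 99268 × 0.952 = 94503
Giving 48226 / 42739 / 62250 / 46114 / 53922 / 94503.
Total after period 3: 48226 + 42739 + 62250 + 46114 + 53922 + 94503 = 347754

347754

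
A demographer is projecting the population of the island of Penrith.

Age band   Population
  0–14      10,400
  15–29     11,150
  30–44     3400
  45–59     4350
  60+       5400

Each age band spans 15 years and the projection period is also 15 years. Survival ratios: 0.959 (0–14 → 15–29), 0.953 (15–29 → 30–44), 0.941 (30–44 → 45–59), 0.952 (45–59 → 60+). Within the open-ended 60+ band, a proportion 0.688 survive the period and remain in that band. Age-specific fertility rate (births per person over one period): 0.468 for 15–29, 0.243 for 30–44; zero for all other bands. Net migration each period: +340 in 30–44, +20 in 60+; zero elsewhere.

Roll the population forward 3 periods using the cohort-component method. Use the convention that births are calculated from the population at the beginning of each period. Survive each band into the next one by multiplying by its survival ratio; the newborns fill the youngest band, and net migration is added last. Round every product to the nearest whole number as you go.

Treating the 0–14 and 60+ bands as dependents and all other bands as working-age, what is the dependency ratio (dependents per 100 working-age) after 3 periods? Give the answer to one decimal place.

Numbering the bands 1..5 from youngest to oldest:
Period 1.
Births: 11150 × 0.468 = 5218, 3400 × 0.243 = 826 → total 6044
Band 2: 10400 × 0.959 = 9974
Band 3: 11150 × 0.953 = 10626
Band 4: 3400 × 0.941 = 3199
Band 5: 4350 × 0.952 + 5400 × 0.688 = 4141 + 3715 = 7856
Net migration: Band 3 + 340 → 10966; Band 5 + 20 → 7876
Population now: 0–14=6044, 15–29=9974, 30–44=10966, 45–59=3199, 60+=7876
Period 2.
Births: 9974 × 0.468 = 4668, 10966 × 0.243 = 2665 → total 7333
Band 2: 6044 × 0.959 = 5796
Band 3: 9974 × 0.953 = 9505
Band 4: 10966 × 0.941 = 10319
Band 5: 3199 × 0.952 + 7876 × 0.688 = 3045 + 5419 = 8464
Net migration: Band 3 + 340 → 9845; Band 5 + 20 → 8484
Population now: 0–14=7333, 15–29=5796, 30–44=9845, 45–59=10319, 60+=8484
Period 3.
Births: 5796 × 0.468 = 2713, 9845 × 0.243 = 2392 → total 5105
Band 2: 7333 × 0.959 = 7032
Band 3: 5796 × 0.953 = 5524
Band 4: 9845 × 0.941 = 9264
Band 5: 10319 × 0.952 + 8484 × 0.688 = 9824 + 5837 = 15661
Net migration: Band 3 + 340 → 5864; Band 5 + 20 → 15681
Population now: 0–14=5105, 15–29=7032, 30–44=5864, 45–59=9264, 60+=15681
Dependents (band 0–14 + band 60+) = 5105 + 15681 = 20786; working-age = 22160; ratio = 20786/22160 × 100 = 93.8

93.8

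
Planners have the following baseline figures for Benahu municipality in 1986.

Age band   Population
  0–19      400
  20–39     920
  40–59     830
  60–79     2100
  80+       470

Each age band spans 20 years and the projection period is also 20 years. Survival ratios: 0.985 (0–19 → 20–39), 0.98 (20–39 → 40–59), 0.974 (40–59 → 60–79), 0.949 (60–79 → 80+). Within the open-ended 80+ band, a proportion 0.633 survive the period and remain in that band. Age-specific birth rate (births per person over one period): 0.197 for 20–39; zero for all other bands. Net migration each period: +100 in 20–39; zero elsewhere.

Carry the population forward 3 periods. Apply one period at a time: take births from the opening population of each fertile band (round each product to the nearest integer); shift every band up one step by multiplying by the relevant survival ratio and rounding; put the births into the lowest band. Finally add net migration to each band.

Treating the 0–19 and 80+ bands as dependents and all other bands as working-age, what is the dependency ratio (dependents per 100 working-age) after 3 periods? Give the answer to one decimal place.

244.1

Let band 1 be 0–19 through band 5 = 80+.
— Period 1 —
Births: 920 × 0.197 = 181
Band 2: 400 × 0.985 = 394
Band 3: 920 × 0.98 = 902
Band 4: 830 × 0.974 = 808
Band 5: 2100 × 0.949 + 470 × 0.633 = 1993 + 298 = 2291
Net migration: Band 2 + 100 → 494
End of period: [181, 494, 902, 808, 2291]
— Period 2 —
Births: 494 × 0.197 = 97
Band 2: 181 × 0.985 = 178
Band 3: 494 × 0.98 = 484
Band 4: 902 × 0.974 = 879
Band 5: 808 × 0.949 + 2291 × 0.633 = 767 + 1450 = 2217
Net migration: Band 2 + 100 → 278
End of period: [97, 278, 484, 879, 2217]
— Period 3 —
Births: 278 × 0.197 = 55
Band 2: 97 × 0.985 = 96
Band 3: 278 × 0.98 = 272
Band 4: 484 × 0.974 = 471
Band 5: 879 × 0.949 + 2217 × 0.633 = 834 + 1403 = 2237
Net migration: Band 2 + 100 → 196
End of period: [55, 196, 272, 471, 2237]
Dependents (band 0–19 + band 80+) = 55 + 2237 = 2292; working-age = 939; ratio = 2292/939 × 100 = 244.1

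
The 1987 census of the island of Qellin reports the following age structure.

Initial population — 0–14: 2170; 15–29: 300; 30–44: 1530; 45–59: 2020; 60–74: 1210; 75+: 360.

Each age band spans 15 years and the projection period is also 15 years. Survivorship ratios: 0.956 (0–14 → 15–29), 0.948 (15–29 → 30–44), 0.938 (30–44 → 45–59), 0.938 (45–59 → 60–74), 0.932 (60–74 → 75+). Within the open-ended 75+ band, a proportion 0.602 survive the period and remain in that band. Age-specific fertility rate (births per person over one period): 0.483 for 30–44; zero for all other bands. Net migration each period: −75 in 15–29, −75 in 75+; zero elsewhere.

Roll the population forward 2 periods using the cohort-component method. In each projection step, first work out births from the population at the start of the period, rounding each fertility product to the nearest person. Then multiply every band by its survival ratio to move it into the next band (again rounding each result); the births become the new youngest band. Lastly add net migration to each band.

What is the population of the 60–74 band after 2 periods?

Call the bands 1 to 6, youngest first.
Period 1.
Births: 1530 × 0.483 = 739
Band 2: 2170 × 0.956 = 2075
Band 3: 300 × 0.948 = 284
Band 4: 1530 × 0.938 = 1435
Band 5: 2020 × 0.938 = 1895
Band 6: 1210 × 0.932 + 360 × 0.602 = 1128 + 217 = 1345
Net migration: Band 2 − 75 → 2000; Band 6 − 75 → 1270
→ [739, 2000, 284, 1435, 1895, 1270]
Period 2.
Births: 284 × 0.483 = 137
Band 2: 739 × 0.956 = 706
Band 3: 2000 × 0.948 = 1896
Band 4: 284 × 0.938 = 266
Band 5: 1435 × 0.938 = 1346
Band 6: 1895 × 0.932 + 1270 × 0.602 = 1766 + 765 = 2531
Net migration: Band 2 − 75 → 631; Band 6 − 75 → 2456
→ [137, 631, 1896, 266, 1346, 2456]

1346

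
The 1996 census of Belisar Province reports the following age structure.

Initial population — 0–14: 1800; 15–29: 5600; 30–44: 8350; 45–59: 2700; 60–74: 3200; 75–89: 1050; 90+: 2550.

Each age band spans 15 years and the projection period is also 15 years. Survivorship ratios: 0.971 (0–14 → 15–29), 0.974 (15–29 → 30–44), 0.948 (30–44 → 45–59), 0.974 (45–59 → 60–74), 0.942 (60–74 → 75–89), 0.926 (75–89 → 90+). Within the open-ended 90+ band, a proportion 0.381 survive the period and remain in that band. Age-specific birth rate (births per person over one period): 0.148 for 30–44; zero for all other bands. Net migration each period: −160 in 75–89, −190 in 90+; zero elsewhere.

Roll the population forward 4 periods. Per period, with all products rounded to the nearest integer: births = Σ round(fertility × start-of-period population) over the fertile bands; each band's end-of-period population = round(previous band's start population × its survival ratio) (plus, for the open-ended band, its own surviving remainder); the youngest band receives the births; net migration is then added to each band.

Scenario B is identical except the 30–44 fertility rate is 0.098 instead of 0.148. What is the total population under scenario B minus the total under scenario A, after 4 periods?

-813

[period 1]
Births: 8350 × 0.148 = 1236
15–29: 1800 × 0.971 = 1748
30–44: 5600 × 0.974 = 5454
45–59: 8350 × 0.948 = 7916
60–74: 2700 × 0.974 = 2630
75–89: 3200 × 0.942 = 3014
90+: 1050 × 0.926 + 2550 × 0.381 = 972 + 972 = 1944
Net migration: 75–89 − 160 → 2854; 90+ − 190 → 1754
→ [1236, 1748, 5454, 7916, 2630, 2854, 1754]
[period 2]
Births: 5454 × 0.148 = 807
15–29: 1236 × 0.971 = 1200
30–44: 1748 × 0.974 = 1703
45–59: 5454 × 0.948 = 5170
60–74: 7916 × 0.974 = 7710
75–89: 2630 × 0.942 = 2477
90+: 2854 × 0.926 + 1754 × 0.381 = 2643 + 668 = 3311
Net migration: 75–89 − 160 → 2317; 90+ − 190 → 3121
→ [807, 1200, 1703, 5170, 7710, 2317, 3121]
[period 3]
Births: 1703 × 0.148 = 252
15–29: 807 × 0.971 = 784
30–44: 1200 × 0.974 = 1169
45–59: 1703 × 0.948 = 1614
60–74: 5170 × 0.974 = 5036
75–89: 7710 × 0.942 = 7263
90+: 2317 × 0.926 + 3121 × 0.381 = 2146 + 1189 = 3335
Net migration: 75–89 − 160 → 7103; 90+ − 190 → 3145
→ [252, 784, 1169, 1614, 5036, 7103, 3145]
[period 4]
Births: 1169 × 0.148 = 173
15–29: 252 × 0.971 = 245
30–44: 784 × 0.974 = 764
45–59: 1169 × 0.948 = 1108
60–74: 1614 × 0.974 = 1572
75–89: 5036 × 0.942 = 4744
90+: 7103 × 0.926 + 3145 × 0.381 = 6577 + 1198 = 7775
Net migration: 75–89 − 160 → 4584; 90+ − 190 → 7585
→ [173, 245, 764, 1108, 1572, 4584, 7585]
Scenario A total after 4 periods: 16031
Scenario B projection —
[period 1]
Births: 8350 × 0.098 = 818
15–29: 1800 × 0.971 = 1748
30–44: 5600 × 0.974 = 5454
45–59: 8350 × 0.948 = 7916
60–74: 2700 × 0.974 = 2630
75–89: 3200 × 0.942 = 3014
90+: 1050 × 0.926 + 2550 × 0.381 = 972 + 972 = 1944
Net migration: 75–89 − 160 → 2854; 90+ − 190 → 1754
→ [818, 1748, 5454, 7916, 2630, 2854, 1754]
[period 2]
Births: 5454 × 0.098 = 534
15–29: 818 × 0.971 = 794
30–44: 1748 × 0.974 = 1703
45–59: 5454 × 0.948 = 5170
60–74: 7916 × 0.974 = 7710
75–89: 2630 × 0.942 = 2477
90+: 2854 × 0.926 + 1754 × 0.381 = 2643 + 668 = 3311
Net migration: 75–89 − 160 → 2317; 90+ − 190 → 3121
→ [534, 794, 1703, 5170, 7710, 2317, 3121]
[period 3]
Births: 1703 × 0.098 = 167
15–29: 534 × 0.971 = 519
30–44: 794 × 0.974 = 773
45–59: 1703 × 0.948 = 1614
60–74: 5170 × 0.974 = 5036
75–89: 7710 × 0.942 = 7263
90+: 2317 × 0.926 + 3121 × 0.381 = 2146 + 1189 = 3335
Net migration: 75–89 − 160 → 7103; 90+ − 190 → 3145
→ [167, 519, 773, 1614, 5036, 7103, 3145]
[period 4]
Births: 773 × 0.098 = 76
15–29: 167 × 0.971 = 162
30–44: 519 × 0.974 = 506
45–59: 773 × 0.948 = 733
60–74: 1614 × 0.974 = 1572
75–89: 5036 × 0.942 = 4744
90+: 7103 × 0.926 + 3145 × 0.381 = 6577 + 1198 = 7775
Net migration: 75–89 − 160 → 4584; 90+ − 190 → 7585
→ [76, 162, 506, 733, 1572, 4584, 7585]
Scenario B total after 4 periods: 15218
Difference B − A = 15218 − 16031 = -813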